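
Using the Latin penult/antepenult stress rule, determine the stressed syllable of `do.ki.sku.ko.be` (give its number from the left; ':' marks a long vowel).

Classical Latin: stress the penult if heavy (long vowel or closed), else the antepenult.
Weights: 3 sku L, 4 ko L, 5 be L.
The penult (syllable 4, ko) is light, so stress falls on the antepenult (syllable 3, sku).
Stress on syllable 3: do.ki.ˈsku.ko.be.

3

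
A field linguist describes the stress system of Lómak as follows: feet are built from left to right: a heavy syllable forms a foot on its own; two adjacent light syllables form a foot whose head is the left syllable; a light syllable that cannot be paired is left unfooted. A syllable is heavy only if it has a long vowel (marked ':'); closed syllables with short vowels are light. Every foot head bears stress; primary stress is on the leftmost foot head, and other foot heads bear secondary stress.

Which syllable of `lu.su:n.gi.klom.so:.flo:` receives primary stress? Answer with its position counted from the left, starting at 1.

Weights: 1 lu L, 2 su:n H, 3 gi L, 4 klom L, 5 so: H, 6 flo: H.
Parse left to right (heavy = foot alone; LL = one foot; stranded L unfooted): lu (ˈsu:n) (ˈgi.klom) (ˈso:) (ˈflo:).
Foot heads: 2, 3, 5, 6.
Primary stress on the leftmost head = syllable 2.
Primary stress: syllable 2 → lu.ˈsu:n.gi.klom.so:.flo:.

2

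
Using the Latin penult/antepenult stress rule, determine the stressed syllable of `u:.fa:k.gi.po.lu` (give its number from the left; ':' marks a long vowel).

3

Classical Latin: stress the penult if heavy (long vowel or closed), else the antepenult.
Weights: 3 gi L, 4 po L, 5 lu L.
The penult (syllable 4, po) is light, so stress falls on the antepenult (syllable 3, gi).
Stress on syllable 3: u:.fa:k.ˈgi.po.lu.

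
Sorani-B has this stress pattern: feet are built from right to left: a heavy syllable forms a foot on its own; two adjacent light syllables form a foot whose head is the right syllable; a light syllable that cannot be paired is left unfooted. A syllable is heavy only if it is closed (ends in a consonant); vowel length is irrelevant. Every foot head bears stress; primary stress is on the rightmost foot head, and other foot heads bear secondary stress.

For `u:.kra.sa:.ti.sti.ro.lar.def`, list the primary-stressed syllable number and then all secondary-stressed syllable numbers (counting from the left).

Weights: 1 u: L, 2 kra L, 3 sa: L, 4 ti L, 5 sti L, 6 ro L, 7 lar H, 8 def H.
Parse right to left (heavy = foot alone; LL = one foot; stranded L unfooted): (u:.ˈkra) (sa:.ˈti) (sti.ˈro) (ˈlar) (ˈdef).
Foot heads: 2, 4, 6, 7, 8.
Primary stress on the rightmost head = syllable 8.
Secondary stress on 2, 4, 6, 7: u:.ˌkra.sa:.ˌti.sti.ˌro.ˌlar.ˈdef.

primary 8, secondary 2, 4, 6, 7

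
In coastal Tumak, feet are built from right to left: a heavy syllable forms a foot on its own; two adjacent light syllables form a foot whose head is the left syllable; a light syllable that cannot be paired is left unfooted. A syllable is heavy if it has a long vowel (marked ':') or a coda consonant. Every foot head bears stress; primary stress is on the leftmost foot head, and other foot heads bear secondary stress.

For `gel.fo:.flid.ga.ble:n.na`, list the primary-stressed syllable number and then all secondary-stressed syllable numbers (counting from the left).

primary 1, secondary 2, 3, 5

Weights: 1 gel H, 2 fo: H, 3 flid H, 4 ga L, 5 ble:n H, 6 na L.
Parse right to left (heavy = foot alone; LL = one foot; stranded L unfooted): (ˈgel) (ˈfo:) (ˈflid) ga (ˈble:n) na.
Foot heads: 1, 2, 3, 5.
Primary stress on the leftmost head = syllable 1.
Secondary stress on 2, 3, 5: ˈgel.ˌfo:.ˌflid.ga.ˌble:n.na.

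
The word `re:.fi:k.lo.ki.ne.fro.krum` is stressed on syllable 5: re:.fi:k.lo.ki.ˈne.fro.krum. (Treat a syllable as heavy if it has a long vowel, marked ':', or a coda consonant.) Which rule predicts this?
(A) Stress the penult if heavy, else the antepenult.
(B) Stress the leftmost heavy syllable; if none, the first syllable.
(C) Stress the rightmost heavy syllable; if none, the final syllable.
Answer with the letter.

A

Rule A → syllable 5 ✓.
Rule B → syllable 1 (observed: 5).
Rule C → syllable 7 (observed: 5).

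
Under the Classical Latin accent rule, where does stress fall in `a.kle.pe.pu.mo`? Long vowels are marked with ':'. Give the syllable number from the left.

Classical Latin: stress the penult if heavy (long vowel or closed), else the antepenult.
Weights: 3 pe L, 4 pu L, 5 mo L.
The penult (syllable 4, pu) is light, so stress falls on the antepenult (syllable 3, pe).
Stress on syllable 3: a.kle.ˈpe.pu.mo.

3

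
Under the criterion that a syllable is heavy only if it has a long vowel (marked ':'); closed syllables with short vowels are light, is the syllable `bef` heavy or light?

`bef`: short vowel, closed (coda /f/). Short vowel → light.

light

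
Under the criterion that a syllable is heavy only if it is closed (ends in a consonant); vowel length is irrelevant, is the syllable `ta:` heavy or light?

light

`ta:`: long vowel, open (no coda). Open (no coda) → light.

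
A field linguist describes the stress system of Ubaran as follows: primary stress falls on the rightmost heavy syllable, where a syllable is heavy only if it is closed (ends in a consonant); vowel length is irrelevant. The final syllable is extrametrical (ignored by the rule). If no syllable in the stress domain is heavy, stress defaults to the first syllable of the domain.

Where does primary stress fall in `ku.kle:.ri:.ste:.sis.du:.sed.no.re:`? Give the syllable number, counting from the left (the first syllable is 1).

7

The final syllable (9, re:) is extrametrical; the stress domain is syllables 1–8.
Weights: 1 ku L, 2 kle: L, 3 ri: L, 4 ste: L, 5 sis H, 6 du: L, 7 sed H, 8 no L.
Heavy syllables in the domain: 5, 7. The rightmost is syllable 7 (sed).
Primary stress: syllable 7 → ku.kle:.ri:.ste:.sis.du:.ˈsed.no.re:.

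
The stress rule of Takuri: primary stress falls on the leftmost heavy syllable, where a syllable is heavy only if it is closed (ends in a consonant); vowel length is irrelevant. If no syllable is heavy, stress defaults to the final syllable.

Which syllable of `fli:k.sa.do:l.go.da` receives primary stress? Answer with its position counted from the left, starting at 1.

Weights: 1 fli:k H, 2 sa L, 3 do:l H, 4 go L, 5 da L.
Heavy syllables in the domain: 1, 3. The leftmost is syllable 1 (fli:k).
Primary stress: syllable 1 → ˈfli:k.sa.do:l.go.da.

1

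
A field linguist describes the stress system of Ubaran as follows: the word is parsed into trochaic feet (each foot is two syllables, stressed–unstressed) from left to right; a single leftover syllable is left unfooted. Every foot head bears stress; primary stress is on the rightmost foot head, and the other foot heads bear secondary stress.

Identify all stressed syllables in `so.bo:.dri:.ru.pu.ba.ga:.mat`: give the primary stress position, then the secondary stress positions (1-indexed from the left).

primary 7, secondary 1, 3, 5

Parse left to right into trochaic (ˈσσ) feet: (ˈso.bo:) (ˈdri:.ru) (ˈpu.ba) (ˈga:.mat).
Foot heads (stressed positions): 1, 3, 5, 7.
End Rule Rightmost: primary stress on the rightmost head = syllable 7.
Secondary stress on 1, 3, 5: ˌso.bo:.ˌdri:.ru.ˌpu.ba.ˈga:.mat.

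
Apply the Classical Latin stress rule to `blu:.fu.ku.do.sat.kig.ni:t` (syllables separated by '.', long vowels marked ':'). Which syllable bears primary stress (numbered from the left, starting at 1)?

Classical Latin: stress the penult if heavy (long vowel or closed), else the antepenult.
Weights: 5 sat H, 6 kig H, 7 ni:t H.
The penult (syllable 6, kig) is heavy, so it takes stress.
Stress on syllable 6: blu:.fu.ku.do.sat.ˈkig.ni:t.

6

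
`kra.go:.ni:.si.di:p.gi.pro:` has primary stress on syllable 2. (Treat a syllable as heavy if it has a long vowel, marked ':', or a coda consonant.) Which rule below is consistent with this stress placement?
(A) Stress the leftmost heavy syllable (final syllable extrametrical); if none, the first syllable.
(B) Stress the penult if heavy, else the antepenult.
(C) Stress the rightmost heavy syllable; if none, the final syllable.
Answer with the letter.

Rule A → syllable 2 ✓.
Rule B → syllable 5 (observed: 2).
Rule C → syllable 7 (observed: 2).

A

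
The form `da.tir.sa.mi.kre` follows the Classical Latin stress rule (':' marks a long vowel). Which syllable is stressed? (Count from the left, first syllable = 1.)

3

Classical Latin: stress the penult if heavy (long vowel or closed), else the antepenult.
Weights: 3 sa L, 4 mi L, 5 kre L.
The penult (syllable 4, mi) is light, so stress falls on the antepenult (syllable 3, sa).
Stress on syllable 3: da.tir.ˈsa.mi.kre.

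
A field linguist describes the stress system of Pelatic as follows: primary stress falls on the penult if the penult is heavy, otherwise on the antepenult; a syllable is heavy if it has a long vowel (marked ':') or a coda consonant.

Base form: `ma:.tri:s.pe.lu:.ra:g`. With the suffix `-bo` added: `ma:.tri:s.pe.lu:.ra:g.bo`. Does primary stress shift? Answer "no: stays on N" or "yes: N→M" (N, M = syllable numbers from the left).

Base `ma:.tri:s.pe.lu:.ra:g` (5 syllables):
  Weights: 3 pe L, 4 lu: H, 5 ra:g H.
  The penult (syllable 4, lu:) is heavy, so it takes stress.
  → primary stress on syllable 4.
Suffixed `ma:.tri:s.pe.lu:.ra:g.bo` (6 syllables):
  Weights: 4 lu: H, 5 ra:g H, 6 bo L.
  The penult (syllable 5, ra:g) is heavy, so it takes stress.
  → primary stress on syllable 5.

yes: 4→5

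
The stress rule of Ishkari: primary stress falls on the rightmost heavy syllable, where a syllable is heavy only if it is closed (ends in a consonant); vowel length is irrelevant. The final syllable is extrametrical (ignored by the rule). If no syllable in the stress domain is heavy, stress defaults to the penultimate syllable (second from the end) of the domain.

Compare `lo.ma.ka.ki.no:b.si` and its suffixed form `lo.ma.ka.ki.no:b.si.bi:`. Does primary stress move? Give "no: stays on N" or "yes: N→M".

Base `lo.ma.ka.ki.no:b.si` (6 syllables):
  The final syllable (6, si) is extrametrical; the stress domain is syllables 1–5.
  Weights: 1 lo L, 2 ma L, 3 ka L, 4 ki L, 5 no:b H.
  Heavy syllables in the domain: 5. The rightmost is syllable 5 (no:b).
  → primary stress on syllable 5.
Suffixed `lo.ma.ka.ki.no:b.si.bi:` (7 syllables):
  The final syllable (7, bi:) is extrametrical; the stress domain is syllables 1–6.
  Weights: 1 lo L, 2 ma L, 3 ka L, 4 ki L, 5 no:b H, 6 si L.
  Heavy syllables in the domain: 5. The rightmost is syllable 5 (no:b).
  → primary stress on syllable 5.

no: stays on 5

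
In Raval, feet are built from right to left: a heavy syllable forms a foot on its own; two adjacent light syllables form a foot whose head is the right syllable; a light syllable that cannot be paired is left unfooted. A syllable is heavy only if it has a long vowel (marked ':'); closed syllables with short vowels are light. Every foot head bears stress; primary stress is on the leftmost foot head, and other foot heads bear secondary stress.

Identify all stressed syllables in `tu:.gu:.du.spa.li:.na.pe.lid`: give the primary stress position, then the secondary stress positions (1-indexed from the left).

primary 1, secondary 2, 4, 5, 8

Weights: 1 tu: H, 2 gu: H, 3 du L, 4 spa L, 5 li: H, 6 na L, 7 pe L, 8 lid L.
Parse right to left (heavy = foot alone; LL = one foot; stranded L unfooted): (ˈtu:) (ˈgu:) (du.ˈspa) (ˈli:) na (pe.ˈlid).
Foot heads: 1, 2, 4, 5, 8.
Primary stress on the leftmost head = syllable 1.
Secondary stress on 2, 4, 5, 8: ˈtu:.ˌgu:.du.ˌspa.ˌli:.na.pe.ˌlid.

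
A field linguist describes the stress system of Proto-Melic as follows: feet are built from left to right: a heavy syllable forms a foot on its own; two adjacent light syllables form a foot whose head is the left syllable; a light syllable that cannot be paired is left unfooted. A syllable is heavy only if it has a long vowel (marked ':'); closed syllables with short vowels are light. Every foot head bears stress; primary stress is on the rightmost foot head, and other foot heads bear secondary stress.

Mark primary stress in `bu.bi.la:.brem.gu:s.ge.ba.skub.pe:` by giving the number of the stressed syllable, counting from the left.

9

Weights: 1 bu L, 2 bi L, 3 la: H, 4 brem L, 5 gu:s H, 6 ge L, 7 ba L, 8 skub L, 9 pe: H.
Parse left to right (heavy = foot alone; LL = one foot; stranded L unfooted): (ˈbu.bi) (ˈla:) brem (ˈgu:s) (ˈge.ba) skub (ˈpe:).
Foot heads: 1, 3, 5, 6, 9.
Primary stress on the rightmost head = syllable 9.
Primary stress: syllable 9 → bu.bi.la:.brem.gu:s.ge.ba.skub.ˈpe:.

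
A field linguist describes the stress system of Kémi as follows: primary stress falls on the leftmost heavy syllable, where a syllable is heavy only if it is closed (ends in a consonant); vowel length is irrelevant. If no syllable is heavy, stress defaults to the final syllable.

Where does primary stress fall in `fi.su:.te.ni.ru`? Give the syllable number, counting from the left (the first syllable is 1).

5

Weights: 1 fi L, 2 su: L, 3 te L, 4 ni L, 5 ru L.
No heavy syllable in the domain; default to the final syllable = syllable 5.
Primary stress: syllable 5 → fi.su:.te.ni.ˈru.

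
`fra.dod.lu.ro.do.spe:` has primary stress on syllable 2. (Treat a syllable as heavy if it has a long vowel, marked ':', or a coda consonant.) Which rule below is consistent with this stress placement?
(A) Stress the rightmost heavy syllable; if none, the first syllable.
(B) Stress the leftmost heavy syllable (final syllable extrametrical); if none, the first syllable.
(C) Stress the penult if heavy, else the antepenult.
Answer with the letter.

B

Rule A → syllable 6 (observed: 2).
Rule B → syllable 2 ✓.
Rule C → syllable 4 (observed: 2).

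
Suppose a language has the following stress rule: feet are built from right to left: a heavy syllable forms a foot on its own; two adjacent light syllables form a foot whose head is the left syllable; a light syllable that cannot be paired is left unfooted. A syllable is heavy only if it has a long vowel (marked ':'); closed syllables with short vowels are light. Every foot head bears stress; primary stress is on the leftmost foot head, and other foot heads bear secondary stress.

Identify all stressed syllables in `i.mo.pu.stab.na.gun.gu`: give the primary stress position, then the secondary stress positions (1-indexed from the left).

Weights: 1 i L, 2 mo L, 3 pu L, 4 stab L, 5 na L, 6 gun L, 7 gu L.
Parse right to left (heavy = foot alone; LL = one foot; stranded L unfooted): i (ˈmo.pu) (ˈstab.na) (ˈgun.gu).
Foot heads: 2, 4, 6.
Primary stress on the leftmost head = syllable 2.
Secondary stress on 4, 6: i.ˈmo.pu.ˌstab.na.ˌgun.gu.

primary 2, secondary 4, 6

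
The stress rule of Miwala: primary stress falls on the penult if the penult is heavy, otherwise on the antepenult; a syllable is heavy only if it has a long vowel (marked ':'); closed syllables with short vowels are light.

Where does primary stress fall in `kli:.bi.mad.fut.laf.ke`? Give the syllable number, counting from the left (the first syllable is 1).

Weights: 4 fut L, 5 laf L, 6 ke L.
The penult (syllable 5, laf) is light, so stress falls on the antepenult (syllable 4, fut).
Primary stress: syllable 4 → kli:.bi.mad.ˈfut.laf.ke.

4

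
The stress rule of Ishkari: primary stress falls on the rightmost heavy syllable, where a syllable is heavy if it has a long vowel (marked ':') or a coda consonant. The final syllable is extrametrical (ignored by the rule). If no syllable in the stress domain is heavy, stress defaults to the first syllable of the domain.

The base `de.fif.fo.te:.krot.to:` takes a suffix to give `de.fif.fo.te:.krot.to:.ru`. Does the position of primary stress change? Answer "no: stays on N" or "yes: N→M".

yes: 5→6

Base `de.fif.fo.te:.krot.to:` (6 syllables):
  The final syllable (6, to:) is extrametrical; the stress domain is syllables 1–5.
  Weights: 1 de L, 2 fif H, 3 fo L, 4 te: H, 5 krot H.
  Heavy syllables in the domain: 2, 4, 5. The rightmost is syllable 5 (krot).
  → primary stress on syllable 5.
Suffixed `de.fif.fo.te:.krot.to:.ru` (7 syllables):
  The final syllable (7, ru) is extrametrical; the stress domain is syllables 1–6.
  Weights: 1 de L, 2 fif H, 3 fo L, 4 te: H, 5 krot H, 6 to: H.
  Heavy syllables in the domain: 2, 4, 5, 6. The rightmost is syllable 6 (to:).
  → primary stress on syllable 6.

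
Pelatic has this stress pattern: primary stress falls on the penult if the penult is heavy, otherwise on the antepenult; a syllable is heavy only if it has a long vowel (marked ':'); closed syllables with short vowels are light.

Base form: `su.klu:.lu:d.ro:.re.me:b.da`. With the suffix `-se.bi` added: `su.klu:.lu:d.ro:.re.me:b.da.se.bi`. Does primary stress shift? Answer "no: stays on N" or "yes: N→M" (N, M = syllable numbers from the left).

yes: 6→7

Base `su.klu:.lu:d.ro:.re.me:b.da` (7 syllables):
  Weights: 5 re L, 6 me:b H, 7 da L.
  The penult (syllable 6, me:b) is heavy, so it takes stress.
  → primary stress on syllable 6.
Suffixed `su.klu:.lu:d.ro:.re.me:b.da.se.bi` (9 syllables):
  Weights: 7 da L, 8 se L, 9 bi L.
  The penult (syllable 8, se) is light, so stress falls on the antepenult (syllable 7, da).
  → primary stress on syllable 7.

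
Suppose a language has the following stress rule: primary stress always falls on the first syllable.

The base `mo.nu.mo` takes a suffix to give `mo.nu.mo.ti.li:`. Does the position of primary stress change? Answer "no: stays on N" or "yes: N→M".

no: stays on 1

Base `mo.nu.mo` (3 syllables):
  The word has 3 syllables; the first syllable is syllable 1 (mo).
  → primary stress on syllable 1.
Suffixed `mo.nu.mo.ti.li:` (5 syllables):
  The word has 5 syllables; the first syllable is syllable 1 (mo).
  → primary stress on syllable 1.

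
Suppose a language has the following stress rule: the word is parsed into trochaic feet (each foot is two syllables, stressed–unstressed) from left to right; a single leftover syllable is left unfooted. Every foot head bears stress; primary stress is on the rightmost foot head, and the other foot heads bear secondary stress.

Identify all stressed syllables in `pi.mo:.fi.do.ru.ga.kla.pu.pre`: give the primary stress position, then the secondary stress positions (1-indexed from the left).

primary 7, secondary 1, 3, 5

Parse left to right into trochaic (ˈσσ) feet: (ˈpi.mo:) (ˈfi.do) (ˈru.ga) (ˈkla.pu) pre. Syllable 9 is left unfooted.
Foot heads (stressed positions): 1, 3, 5, 7.
End Rule Rightmost: primary stress on the rightmost head = syllable 7.
Secondary stress on 1, 3, 5: ˌpi.mo:.ˌfi.do.ˌru.ga.ˈkla.pu.pre.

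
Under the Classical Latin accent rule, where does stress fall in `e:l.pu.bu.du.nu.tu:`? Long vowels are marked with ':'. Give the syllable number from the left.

4

Classical Latin: stress the penult if heavy (long vowel or closed), else the antepenult.
Weights: 4 du L, 5 nu L, 6 tu: H.
The penult (syllable 5, nu) is light, so stress falls on the antepenult (syllable 4, du).
Stress on syllable 4: e:l.pu.bu.ˈdu.nu.tu:.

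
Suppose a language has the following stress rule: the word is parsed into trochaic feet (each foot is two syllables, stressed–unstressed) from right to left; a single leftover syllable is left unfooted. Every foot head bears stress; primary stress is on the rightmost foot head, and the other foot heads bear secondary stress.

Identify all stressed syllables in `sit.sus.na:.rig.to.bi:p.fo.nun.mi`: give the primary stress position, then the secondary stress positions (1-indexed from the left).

Parse right to left into trochaic (ˈσσ) feet: sit (ˈsus.na:) (ˈrig.to) (ˈbi:p.fo) (ˈnun.mi). Syllable 1 is left unfooted.
Foot heads (stressed positions): 2, 4, 6, 8.
End Rule Rightmost: primary stress on the rightmost head = syllable 8.
Secondary stress on 2, 4, 6: sit.ˌsus.na:.ˌrig.to.ˌbi:p.fo.ˈnun.mi.

primary 8, secondary 2, 4, 6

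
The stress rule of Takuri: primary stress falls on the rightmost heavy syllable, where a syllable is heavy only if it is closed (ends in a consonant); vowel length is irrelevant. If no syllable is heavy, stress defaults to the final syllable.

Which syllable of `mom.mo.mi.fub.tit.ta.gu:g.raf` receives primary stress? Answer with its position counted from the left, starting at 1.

Weights: 1 mom H, 2 mo L, 3 mi L, 4 fub H, 5 tit H, 6 ta L, 7 gu:g H, 8 raf H.
Heavy syllables in the domain: 1, 4, 5, 7, 8. The rightmost is syllable 8 (raf).
Primary stress: syllable 8 → mom.mo.mi.fub.tit.ta.gu:g.ˈraf.

8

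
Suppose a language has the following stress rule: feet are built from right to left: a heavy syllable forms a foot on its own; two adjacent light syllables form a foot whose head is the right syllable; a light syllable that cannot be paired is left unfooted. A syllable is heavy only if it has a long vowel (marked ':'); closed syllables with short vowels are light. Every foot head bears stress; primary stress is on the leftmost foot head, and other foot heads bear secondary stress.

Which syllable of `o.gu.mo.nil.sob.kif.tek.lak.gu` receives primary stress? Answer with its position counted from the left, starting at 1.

Weights: 1 o L, 2 gu L, 3 mo L, 4 nil L, 5 sob L, 6 kif L, 7 tek L, 8 lak L, 9 gu L.
Parse right to left (heavy = foot alone; LL = one foot; stranded L unfooted): o (gu.ˈmo) (nil.ˈsob) (kif.ˈtek) (lak.ˈgu).
Foot heads: 3, 5, 7, 9.
Primary stress on the leftmost head = syllable 3.
Primary stress: syllable 3 → o.gu.ˈmo.nil.sob.kif.tek.lak.gu.

3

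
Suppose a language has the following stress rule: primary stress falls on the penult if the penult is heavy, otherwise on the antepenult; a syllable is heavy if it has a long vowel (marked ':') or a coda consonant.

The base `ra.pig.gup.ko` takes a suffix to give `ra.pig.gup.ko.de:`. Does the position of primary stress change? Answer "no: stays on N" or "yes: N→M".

no: stays on 3

Base `ra.pig.gup.ko` (4 syllables):
  Weights: 2 pig H, 3 gup H, 4 ko L.
  The penult (syllable 3, gup) is heavy, so it takes stress.
  → primary stress on syllable 3.
Suffixed `ra.pig.gup.ko.de:` (5 syllables):
  Weights: 3 gup H, 4 ko L, 5 de: H.
  The penult (syllable 4, ko) is light, so stress falls on the antepenult (syllable 3, gup).
  → primary stress on syllable 3.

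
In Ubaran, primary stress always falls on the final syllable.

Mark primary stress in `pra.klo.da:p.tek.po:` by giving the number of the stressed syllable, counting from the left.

The word has 5 syllables; the final syllable is syllable 5 (po:).
Primary stress: syllable 5 → pra.klo.da:p.tek.ˈpo:.

5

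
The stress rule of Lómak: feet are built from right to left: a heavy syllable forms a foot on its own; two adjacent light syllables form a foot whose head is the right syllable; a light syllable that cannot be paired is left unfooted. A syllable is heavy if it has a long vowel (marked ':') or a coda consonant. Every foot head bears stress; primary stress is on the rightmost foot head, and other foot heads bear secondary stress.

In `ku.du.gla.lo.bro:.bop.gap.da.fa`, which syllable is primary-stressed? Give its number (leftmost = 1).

9

Weights: 1 ku L, 2 du L, 3 gla L, 4 lo L, 5 bro: H, 6 bop H, 7 gap H, 8 da L, 9 fa L.
Parse right to left (heavy = foot alone; LL = one foot; stranded L unfooted): (ku.ˈdu) (gla.ˈlo) (ˈbro:) (ˈbop) (ˈgap) (da.ˈfa).
Foot heads: 2, 4, 5, 6, 7, 9.
Primary stress on the rightmost head = syllable 9.
Primary stress: syllable 9 → ku.du.gla.lo.bro:.bop.gap.da.ˈfa.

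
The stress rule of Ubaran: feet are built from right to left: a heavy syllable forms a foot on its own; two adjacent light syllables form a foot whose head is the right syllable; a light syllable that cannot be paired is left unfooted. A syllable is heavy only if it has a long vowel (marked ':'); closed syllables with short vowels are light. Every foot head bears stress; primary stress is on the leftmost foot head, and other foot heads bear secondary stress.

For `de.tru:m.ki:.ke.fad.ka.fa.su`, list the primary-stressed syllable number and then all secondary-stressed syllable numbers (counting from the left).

Weights: 1 de L, 2 tru:m H, 3 ki: H, 4 ke L, 5 fad L, 6 ka L, 7 fa L, 8 su L.
Parse right to left (heavy = foot alone; LL = one foot; stranded L unfooted): de (ˈtru:m) (ˈki:) ke (fad.ˈka) (fa.ˈsu).
Foot heads: 2, 3, 6, 8.
Primary stress on the leftmost head = syllable 2.
Secondary stress on 3, 6, 8: de.ˈtru:m.ˌki:.ke.fad.ˌka.fa.ˌsu.

primary 2, secondary 3, 6, 8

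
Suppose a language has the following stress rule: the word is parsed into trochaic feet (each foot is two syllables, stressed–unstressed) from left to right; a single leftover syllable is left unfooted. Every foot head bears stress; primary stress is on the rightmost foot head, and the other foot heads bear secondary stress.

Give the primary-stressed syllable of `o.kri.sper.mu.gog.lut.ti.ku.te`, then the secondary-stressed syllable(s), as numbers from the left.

primary 7, secondary 1, 3, 5

Parse left to right into trochaic (ˈσσ) feet: (ˈo.kri) (ˈsper.mu) (ˈgog.lut) (ˈti.ku) te. Syllable 9 is left unfooted.
Foot heads (stressed positions): 1, 3, 5, 7.
End Rule Rightmost: primary stress on the rightmost head = syllable 7.
Secondary stress on 1, 3, 5: ˌo.kri.ˌsper.mu.ˌgog.lut.ˈti.ku.te.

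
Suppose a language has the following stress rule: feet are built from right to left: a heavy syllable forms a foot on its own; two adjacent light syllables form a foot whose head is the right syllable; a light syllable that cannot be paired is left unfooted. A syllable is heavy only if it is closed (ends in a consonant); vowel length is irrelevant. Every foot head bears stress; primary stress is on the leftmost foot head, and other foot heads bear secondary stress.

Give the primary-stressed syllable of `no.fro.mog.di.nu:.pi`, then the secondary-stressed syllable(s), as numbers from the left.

Weights: 1 no L, 2 fro L, 3 mog H, 4 di L, 5 nu: L, 6 pi L.
Parse right to left (heavy = foot alone; LL = one foot; stranded L unfooted): (no.ˈfro) (ˈmog) di (nu:.ˈpi).
Foot heads: 2, 3, 6.
Primary stress on the leftmost head = syllable 2.
Secondary stress on 3, 6: no.ˈfro.ˌmog.di.nu:.ˌpi.

primary 2, secondary 3, 6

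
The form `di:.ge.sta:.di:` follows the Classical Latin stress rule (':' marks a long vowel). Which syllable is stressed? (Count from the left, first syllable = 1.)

Classical Latin: stress the penult if heavy (long vowel or closed), else the antepenult.
Weights: 2 ge L, 3 sta: H, 4 di: H.
The penult (syllable 3, sta:) is heavy, so it takes stress.
Stress on syllable 3: di:.ge.ˈsta:.di:.

3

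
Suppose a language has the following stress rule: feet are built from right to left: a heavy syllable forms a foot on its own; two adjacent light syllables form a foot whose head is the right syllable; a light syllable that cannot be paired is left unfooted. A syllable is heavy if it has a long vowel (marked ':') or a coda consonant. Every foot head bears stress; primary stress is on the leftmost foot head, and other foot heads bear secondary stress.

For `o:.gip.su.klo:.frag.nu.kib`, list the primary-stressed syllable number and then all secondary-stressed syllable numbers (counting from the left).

Weights: 1 o: H, 2 gip H, 3 su L, 4 klo: H, 5 frag H, 6 nu L, 7 kib H.
Parse right to left (heavy = foot alone; LL = one foot; stranded L unfooted): (ˈo:) (ˈgip) su (ˈklo:) (ˈfrag) nu (ˈkib).
Foot heads: 1, 2, 4, 5, 7.
Primary stress on the leftmost head = syllable 1.
Secondary stress on 2, 4, 5, 7: ˈo:.ˌgip.su.ˌklo:.ˌfrag.nu.ˌkib.

primary 1, secondary 2, 4, 5, 7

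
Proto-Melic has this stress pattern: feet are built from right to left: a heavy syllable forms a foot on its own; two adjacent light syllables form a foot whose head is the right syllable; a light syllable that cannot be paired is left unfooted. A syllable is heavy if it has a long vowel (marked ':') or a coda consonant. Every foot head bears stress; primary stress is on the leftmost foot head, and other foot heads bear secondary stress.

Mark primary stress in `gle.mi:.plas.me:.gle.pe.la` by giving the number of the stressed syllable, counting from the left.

Weights: 1 gle L, 2 mi: H, 3 plas H, 4 me: H, 5 gle L, 6 pe L, 7 la L.
Parse right to left (heavy = foot alone; LL = one foot; stranded L unfooted): gle (ˈmi:) (ˈplas) (ˈme:) gle (pe.ˈla).
Foot heads: 2, 3, 4, 7.
Primary stress on the leftmost head = syllable 2.
Primary stress: syllable 2 → gle.ˈmi:.plas.me:.gle.pe.la.

2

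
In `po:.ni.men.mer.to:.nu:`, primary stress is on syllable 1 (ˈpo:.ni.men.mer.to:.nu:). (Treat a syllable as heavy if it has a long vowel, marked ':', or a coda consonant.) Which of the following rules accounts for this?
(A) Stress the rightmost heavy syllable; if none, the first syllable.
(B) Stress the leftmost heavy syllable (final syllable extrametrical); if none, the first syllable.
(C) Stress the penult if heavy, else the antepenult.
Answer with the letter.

Rule A → syllable 6 (observed: 1).
Rule B → syllable 1 ✓.
Rule C → syllable 5 (observed: 1).

B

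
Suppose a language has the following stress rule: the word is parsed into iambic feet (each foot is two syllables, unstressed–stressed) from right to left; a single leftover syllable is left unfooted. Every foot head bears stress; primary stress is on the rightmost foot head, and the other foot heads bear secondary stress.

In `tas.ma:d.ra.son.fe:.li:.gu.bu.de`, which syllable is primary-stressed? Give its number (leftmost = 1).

Parse right to left into iambic (σˈσ) feet: tas (ma:d.ˈra) (son.ˈfe:) (li:.ˈgu) (bu.ˈde). Syllable 1 is left unfooted.
Foot heads (stressed positions): 3, 5, 7, 9.
End Rule Rightmost: primary stress on the rightmost head = syllable 9.
Primary stress: syllable 9 → tas.ma:d.ra.son.fe:.li:.gu.bu.ˈde.

9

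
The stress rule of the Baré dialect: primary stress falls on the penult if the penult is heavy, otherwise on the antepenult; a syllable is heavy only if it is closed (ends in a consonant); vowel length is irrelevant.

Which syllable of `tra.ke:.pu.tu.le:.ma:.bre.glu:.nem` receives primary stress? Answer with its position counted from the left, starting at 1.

Weights: 7 bre L, 8 glu: L, 9 nem H.
The penult (syllable 8, glu:) is light, so stress falls on the antepenult (syllable 7, bre).
Primary stress: syllable 7 → tra.ke:.pu.tu.le:.ma:.ˈbre.glu:.nem.

7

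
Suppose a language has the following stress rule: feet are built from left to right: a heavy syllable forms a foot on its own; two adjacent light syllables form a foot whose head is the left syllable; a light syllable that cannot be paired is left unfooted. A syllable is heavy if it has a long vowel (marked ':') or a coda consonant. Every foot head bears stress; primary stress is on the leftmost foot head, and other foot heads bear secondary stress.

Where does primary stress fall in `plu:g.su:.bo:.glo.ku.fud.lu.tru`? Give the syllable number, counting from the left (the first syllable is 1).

1

Weights: 1 plu:g H, 2 su: H, 3 bo: H, 4 glo L, 5 ku L, 6 fud H, 7 lu L, 8 tru L.
Parse left to right (heavy = foot alone; LL = one foot; stranded L unfooted): (ˈplu:g) (ˈsu:) (ˈbo:) (ˈglo.ku) (ˈfud) (ˈlu.tru).
Foot heads: 1, 2, 3, 4, 6, 7.
Primary stress on the leftmost head = syllable 1.
Primary stress: syllable 1 → ˈplu:g.su:.bo:.glo.ku.fud.lu.tru.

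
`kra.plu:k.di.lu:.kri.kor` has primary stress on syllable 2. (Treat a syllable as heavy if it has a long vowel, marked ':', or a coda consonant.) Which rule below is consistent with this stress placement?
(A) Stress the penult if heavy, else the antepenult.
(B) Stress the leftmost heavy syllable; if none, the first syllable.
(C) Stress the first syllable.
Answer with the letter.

Rule A → syllable 4 (observed: 2).
Rule B → syllable 2 ✓.
Rule C → syllable 1 (observed: 2).

B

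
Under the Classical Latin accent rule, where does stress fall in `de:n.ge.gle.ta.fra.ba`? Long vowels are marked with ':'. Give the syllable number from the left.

4

Classical Latin: stress the penult if heavy (long vowel or closed), else the antepenult.
Weights: 4 ta L, 5 fra L, 6 ba L.
The penult (syllable 5, fra) is light, so stress falls on the antepenult (syllable 4, ta).
Stress on syllable 4: de:n.ge.gle.ˈta.fra.ba.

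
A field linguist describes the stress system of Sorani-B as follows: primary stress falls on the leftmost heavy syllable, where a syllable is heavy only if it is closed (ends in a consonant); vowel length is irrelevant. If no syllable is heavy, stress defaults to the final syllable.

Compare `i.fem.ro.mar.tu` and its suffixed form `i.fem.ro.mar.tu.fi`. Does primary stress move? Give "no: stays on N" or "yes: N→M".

no: stays on 2

Base `i.fem.ro.mar.tu` (5 syllables):
  Weights: 1 i L, 2 fem H, 3 ro L, 4 mar H, 5 tu L.
  Heavy syllables in the domain: 2, 4. The leftmost is syllable 2 (fem).
  → primary stress on syllable 2.
Suffixed `i.fem.ro.mar.tu.fi` (6 syllables):
  Weights: 1 i L, 2 fem H, 3 ro L, 4 mar H, 5 tu L, 6 fi L.
  Heavy syllables in the domain: 2, 4. The leftmost is syllable 2 (fem).
  → primary stress on syllable 2.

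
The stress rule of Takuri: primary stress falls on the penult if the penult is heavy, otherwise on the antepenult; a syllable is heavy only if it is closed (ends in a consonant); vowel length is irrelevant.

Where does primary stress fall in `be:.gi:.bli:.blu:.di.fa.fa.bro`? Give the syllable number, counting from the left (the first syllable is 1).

6

Weights: 6 fa L, 7 fa L, 8 bro L.
The penult (syllable 7, fa) is light, so stress falls on the antepenult (syllable 6, fa).
Primary stress: syllable 6 → be:.gi:.bli:.blu:.di.ˈfa.fa.bro.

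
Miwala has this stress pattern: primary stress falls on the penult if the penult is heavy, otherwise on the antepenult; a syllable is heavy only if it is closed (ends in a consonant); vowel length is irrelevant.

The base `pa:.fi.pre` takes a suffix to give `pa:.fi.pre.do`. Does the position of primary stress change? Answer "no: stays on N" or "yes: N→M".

Base `pa:.fi.pre` (3 syllables):
  Weights: 1 pa: L, 2 fi L, 3 pre L.
  The penult (syllable 2, fi) is light, so stress falls on the antepenult (syllable 1, pa:).
  → primary stress on syllable 1.
Suffixed `pa:.fi.pre.do` (4 syllables):
  Weights: 2 fi L, 3 pre L, 4 do L.
  The penult (syllable 3, pre) is light, so stress falls on the antepenult (syllable 2, fi).
  → primary stress on syllable 2.

yes: 1→2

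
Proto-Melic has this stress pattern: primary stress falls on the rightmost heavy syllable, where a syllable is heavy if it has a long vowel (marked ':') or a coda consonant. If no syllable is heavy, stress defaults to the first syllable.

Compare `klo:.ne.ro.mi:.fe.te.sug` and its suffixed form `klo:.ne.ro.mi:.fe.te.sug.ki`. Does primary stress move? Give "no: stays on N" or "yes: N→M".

Base `klo:.ne.ro.mi:.fe.te.sug` (7 syllables):
  Weights: 1 klo: H, 2 ne L, 3 ro L, 4 mi: H, 5 fe L, 6 te L, 7 sug H.
  Heavy syllables in the domain: 1, 4, 7. The rightmost is syllable 7 (sug).
  → primary stress on syllable 7.
Suffixed `klo:.ne.ro.mi:.fe.te.sug.ki` (8 syllables):
  Weights: 1 klo: H, 2 ne L, 3 ro L, 4 mi: H, 5 fe L, 6 te L, 7 sug H, 8 ki L.
  Heavy syllables in the domain: 1, 4, 7. The rightmost is syllable 7 (sug).
  → primary stress on syllable 7.

no: stays on 7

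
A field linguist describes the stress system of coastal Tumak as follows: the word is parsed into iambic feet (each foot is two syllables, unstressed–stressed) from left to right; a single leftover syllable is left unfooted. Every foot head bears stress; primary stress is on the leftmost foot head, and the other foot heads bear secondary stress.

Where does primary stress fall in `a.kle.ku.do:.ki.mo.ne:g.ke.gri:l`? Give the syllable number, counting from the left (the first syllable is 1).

Parse left to right into iambic (σˈσ) feet: (a.ˈkle) (ku.ˈdo:) (ki.ˈmo) (ne:g.ˈke) gri:l. Syllable 9 is left unfooted.
Foot heads (stressed positions): 2, 4, 6, 8.
End Rule Leftmost: primary stress on the leftmost head = syllable 2.
Primary stress: syllable 2 → a.ˈkle.ku.do:.ki.mo.ne:g.ke.gri:l.

2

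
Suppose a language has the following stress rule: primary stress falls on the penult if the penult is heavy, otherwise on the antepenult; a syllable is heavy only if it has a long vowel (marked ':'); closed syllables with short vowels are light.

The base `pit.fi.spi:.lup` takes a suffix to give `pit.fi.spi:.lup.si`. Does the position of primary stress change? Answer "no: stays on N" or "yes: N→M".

no: stays on 3

Base `pit.fi.spi:.lup` (4 syllables):
  Weights: 2 fi L, 3 spi: H, 4 lup L.
  The penult (syllable 3, spi:) is heavy, so it takes stress.
  → primary stress on syllable 3.
Suffixed `pit.fi.spi:.lup.si` (5 syllables):
  Weights: 3 spi: H, 4 lup L, 5 si L.
  The penult (syllable 4, lup) is light, so stress falls on the antepenult (syllable 3, spi:).
  → primary stress on syllable 3.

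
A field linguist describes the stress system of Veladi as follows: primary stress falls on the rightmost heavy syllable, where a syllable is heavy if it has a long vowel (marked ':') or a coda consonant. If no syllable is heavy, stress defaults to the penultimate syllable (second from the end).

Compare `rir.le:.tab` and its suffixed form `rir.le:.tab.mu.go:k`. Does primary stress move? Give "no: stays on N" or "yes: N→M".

yes: 3→5

Base `rir.le:.tab` (3 syllables):
  Weights: 1 rir H, 2 le: H, 3 tab H.
  Heavy syllables in the domain: 1, 2, 3. The rightmost is syllable 3 (tab).
  → primary stress on syllable 3.
Suffixed `rir.le:.tab.mu.go:k` (5 syllables):
  Weights: 1 rir H, 2 le: H, 3 tab H, 4 mu L, 5 go:k H.
  Heavy syllables in the domain: 1, 2, 3, 5. The rightmost is syllable 5 (go:k).
  → primary stress on syllable 5.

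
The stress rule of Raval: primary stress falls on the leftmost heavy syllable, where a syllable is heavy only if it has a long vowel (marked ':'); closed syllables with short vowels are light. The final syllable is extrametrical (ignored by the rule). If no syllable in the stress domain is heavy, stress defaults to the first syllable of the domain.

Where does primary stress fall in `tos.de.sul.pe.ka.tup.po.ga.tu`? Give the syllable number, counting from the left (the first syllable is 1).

1

The final syllable (9, tu) is extrametrical; the stress domain is syllables 1–8.
Weights: 1 tos L, 2 de L, 3 sul L, 4 pe L, 5 ka L, 6 tup L, 7 po L, 8 ga L.
No heavy syllable in the domain; default to the first syllable of the domain = syllable 1.
Primary stress: syllable 1 → ˈtos.de.sul.pe.ka.tup.po.ga.tu.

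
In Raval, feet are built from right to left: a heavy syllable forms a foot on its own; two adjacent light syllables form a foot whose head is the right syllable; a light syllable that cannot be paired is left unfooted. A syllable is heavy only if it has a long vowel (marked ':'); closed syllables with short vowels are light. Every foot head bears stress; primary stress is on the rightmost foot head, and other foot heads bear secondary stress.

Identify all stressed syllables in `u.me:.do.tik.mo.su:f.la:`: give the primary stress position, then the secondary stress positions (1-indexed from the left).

Weights: 1 u L, 2 me: H, 3 do L, 4 tik L, 5 mo L, 6 su:f H, 7 la: H.
Parse right to left (heavy = foot alone; LL = one foot; stranded L unfooted): u (ˈme:) do (tik.ˈmo) (ˈsu:f) (ˈla:).
Foot heads: 2, 5, 6, 7.
Primary stress on the rightmost head = syllable 7.
Secondary stress on 2, 5, 6: u.ˌme:.do.tik.ˌmo.ˌsu:f.ˈla:.

primary 7, secondary 2, 5, 6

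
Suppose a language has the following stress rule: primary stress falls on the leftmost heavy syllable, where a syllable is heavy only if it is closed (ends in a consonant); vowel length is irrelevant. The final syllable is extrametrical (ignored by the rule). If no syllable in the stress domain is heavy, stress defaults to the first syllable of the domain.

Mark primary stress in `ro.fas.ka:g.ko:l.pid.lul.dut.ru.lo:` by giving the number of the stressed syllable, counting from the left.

2

The final syllable (9, lo:) is extrametrical; the stress domain is syllables 1–8.
Weights: 1 ro L, 2 fas H, 3 ka:g H, 4 ko:l H, 5 pid H, 6 lul H, 7 dut H, 8 ru L.
Heavy syllables in the domain: 2, 3, 4, 5, 6, 7. The leftmost is syllable 2 (fas).
Primary stress: syllable 2 → ro.ˈfas.ka:g.ko:l.pid.lul.dut.ru.lo:.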